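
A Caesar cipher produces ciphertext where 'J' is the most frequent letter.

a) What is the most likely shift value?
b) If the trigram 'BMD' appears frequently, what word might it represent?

Step 1: In English, 'E' is the most frequent letter (12.7%).
Step 2: The most frequent ciphertext letter is 'J' (position 9).
Step 3: Shift = (9 - 4) mod 26 = 5.
Step 4: Decrypt 'BMD' by shifting back 5:
  B -> W
  M -> H
  D -> Y
Step 5: 'BMD' decrypts to 'WHY'.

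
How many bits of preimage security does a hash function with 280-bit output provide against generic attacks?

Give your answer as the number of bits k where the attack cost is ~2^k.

Step 1: The hash has a 280-bit output.
Step 2: Preimage resistance means: given a digest h(x), it should be infeasible to find any input that hashes to it.
With a 280-bit output there are 2^280 possible digests, so a generic brute-force preimage search costs about 2^280 evaluations.
Step 3: Security level = 280 bits.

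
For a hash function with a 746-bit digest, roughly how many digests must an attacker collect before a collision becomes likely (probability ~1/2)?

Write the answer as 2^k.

Step 1: The birthday paradox gives collision probability ~50% after sqrt(2^n) = 2^(n/2) hashes.
Step 2: For 746-bit output: 2^(746/2) = 2^373.
Step 3: Approximately 2^373 hash computations needed.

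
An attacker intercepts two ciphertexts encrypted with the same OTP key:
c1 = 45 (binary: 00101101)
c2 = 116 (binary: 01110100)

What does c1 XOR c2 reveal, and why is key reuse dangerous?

Step 1: c1 XOR c2 = (m1 XOR k) XOR (m2 XOR k).
Step 2: By XOR associativity/commutativity: = m1 XOR m2 XOR k XOR k = m1 XOR m2.
Step 3: 00101101 XOR 01110100 = 01011001 = 89.
Step 4: The key cancels out! An attacker learns m1 XOR m2 = 89, revealing the relationship between plaintexts.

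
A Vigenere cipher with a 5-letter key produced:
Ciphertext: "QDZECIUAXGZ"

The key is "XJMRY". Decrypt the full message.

Step 1: Key 'XJMRY' has length 5. Extended key: XJMRYXJMRYX
Step 2: Decrypt each position:
  Q(16) - X(23) = 19 = T
  D(3) - J(9) = 20 = U
  Z(25) - M(12) = 13 = N
  E(4) - R(17) = 13 = N
  C(2) - Y(24) = 4 = E
  I(8) - X(23) = 11 = L
  U(20) - J(9) = 11 = L
  A(0) - M(12) = 14 = O
  X(23) - R(17) = 6 = G
  G(6) - Y(24) = 8 = I
  Z(25) - X(23) = 2 = C
Plaintext: TUNNELLOGIC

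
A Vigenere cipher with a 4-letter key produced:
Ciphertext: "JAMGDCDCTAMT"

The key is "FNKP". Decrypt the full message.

Step 1: Key 'FNKP' has length 4. Extended key: FNKPFNKPFNKP
Step 2: Decrypt each position:
  J(9) - F(5) = 4 = E
  A(0) - N(13) = 13 = N
  M(12) - K(10) = 2 = C
  G(6) - P(15) = 17 = R
  D(3) - F(5) = 24 = Y
  C(2) - N(13) = 15 = P
  D(3) - K(10) = 19 = T
  C(2) - P(15) = 13 = N
  T(19) - F(5) = 14 = O
  A(0) - N(13) = 13 = N
  M(12) - K(10) = 2 = C
  T(19) - P(15) = 4 = E
Plaintext: ENCRYPTNONCE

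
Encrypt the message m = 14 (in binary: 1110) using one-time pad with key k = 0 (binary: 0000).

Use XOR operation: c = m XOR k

Step 1: Write out the XOR operation bit by bit:
  Message: 1110
  Key:     0000
  XOR:     1110
Step 2: Convert to decimal: 1110 = 14.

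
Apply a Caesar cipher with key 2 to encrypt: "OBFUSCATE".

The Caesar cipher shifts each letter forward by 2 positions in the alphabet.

Step 1: For each letter, shift forward by 2 positions (mod 26).
  O (position 14) -> position (14+2) mod 26 = 16 -> Q
  B (position 1) -> position (1+2) mod 26 = 3 -> D
  F (position 5) -> position (5+2) mod 26 = 7 -> H
  U (position 20) -> position (20+2) mod 26 = 22 -> W
  S (position 18) -> position (18+2) mod 26 = 20 -> U
  C (position 2) -> position (2+2) mod 26 = 4 -> E
  A (position 0) -> position (0+2) mod 26 = 2 -> C
  T (position 19) -> position (19+2) mod 26 = 21 -> V
  E (position 4) -> position (4+2) mod 26 = 6 -> G
Result: QDHWUECVG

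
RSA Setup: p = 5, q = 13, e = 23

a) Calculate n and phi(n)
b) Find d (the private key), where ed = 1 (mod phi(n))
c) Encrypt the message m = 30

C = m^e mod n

Step 1: n = 5 * 13 = 65.
Step 2: phi(n) = (5-1)(13-1) = 4 * 12 = 48.
Step 3: Find d = 23^(-1) mod 48 = 23.
  Verify: 23 * 23 = 529 = 1 (mod 48).
Step 4: C = 30^23 mod 65 = 10.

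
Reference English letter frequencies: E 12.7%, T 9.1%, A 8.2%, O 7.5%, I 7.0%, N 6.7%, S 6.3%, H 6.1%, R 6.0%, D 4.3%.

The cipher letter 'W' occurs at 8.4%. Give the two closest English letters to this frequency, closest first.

Step 1: Observed frequency of 'W' is 8.4%.
Step 2: Compute distances to each reference frequency and sort:
  A (8.2%): difference = 0.2% <-- BEST
  T (9.1%): difference = 0.7% <-- RUNNER-UP
  O (7.5%): difference = 0.9%
  I (7.0%): difference = 1.4%
  N (6.7%): difference = 1.7%
Step 3: Most likely is 'A' (8.2%, diff 0.2%); second most likely is 'T' (9.1%, diff 0.7%).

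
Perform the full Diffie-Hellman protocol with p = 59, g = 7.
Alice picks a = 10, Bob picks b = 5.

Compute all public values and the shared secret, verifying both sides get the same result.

Step 1: A = g^a mod p = 7^10 mod 59 = 5.
Step 2: B = g^b mod p = 7^5 mod 59 = 51.
Step 3: Alice computes s = B^a mod p = 51^10 mod 59 = 57.
Step 4: Bob computes s = A^b mod p = 5^5 mod 59 = 57.
Both sides agree: shared secret = 57.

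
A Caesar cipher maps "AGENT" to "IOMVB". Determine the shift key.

Step 1: Compare first letters: A (position 0) -> I (position 8).
Step 2: Shift = (8 - 0) mod 26 = 8.
The shift value is 8.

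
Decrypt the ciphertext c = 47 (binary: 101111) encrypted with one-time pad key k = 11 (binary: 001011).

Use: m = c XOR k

Step 1: XOR ciphertext with key:
  Ciphertext: 101111
  Key:        001011
  XOR:        100100
Step 2: Plaintext = 100100 = 36 in decimal.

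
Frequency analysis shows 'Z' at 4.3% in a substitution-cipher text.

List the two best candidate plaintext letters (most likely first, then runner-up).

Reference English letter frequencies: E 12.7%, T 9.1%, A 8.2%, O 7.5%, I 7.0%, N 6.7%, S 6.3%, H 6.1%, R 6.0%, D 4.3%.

Step 1: Observed frequency of 'Z' is 4.3%.
Step 2: Compute distances to each reference frequency and sort:
  D (4.3%): difference = 0.0% <-- BEST
  R (6.0%): difference = 1.7% <-- RUNNER-UP
  H (6.1%): difference = 1.8%
  S (6.3%): difference = 2.0%
  N (6.7%): difference = 2.4%
Step 3: Most likely is 'D' (4.3%, diff 0.0%); second most likely is 'R' (6.0%, diff 1.7%).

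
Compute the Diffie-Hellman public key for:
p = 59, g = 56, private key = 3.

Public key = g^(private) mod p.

Step 1: A = g^a mod p = 56^3 mod 59.
  56^1 mod 59 = 56
  56^2 mod 59 = (56 * 56) mod 59 = 9
  56^3 mod 59 = (9 * 56) mod 59 = 32
Result: A = 32.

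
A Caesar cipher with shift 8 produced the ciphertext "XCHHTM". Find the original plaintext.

Step 1: Reverse the shift by subtracting 8 from each letter position.
  X (position 23) -> position (23-8) mod 26 = 15 -> P
  C (position 2) -> position (2-8) mod 26 = 20 -> U
  H (position 7) -> position (7-8) mod 26 = 25 -> Z
  H (position 7) -> position (7-8) mod 26 = 25 -> Z
  T (position 19) -> position (19-8) mod 26 = 11 -> L
  M (position 12) -> position (12-8) mod 26 = 4 -> E
Decrypted message: PUZZLE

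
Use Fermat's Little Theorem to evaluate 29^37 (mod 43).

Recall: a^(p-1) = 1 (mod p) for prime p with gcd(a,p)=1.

Step 1: Since 43 is prime, by Fermat's Little Theorem: 29^42 = 1 (mod 43).
Step 2: Reduce exponent: 37 mod 42 = 37.
Step 3: So 29^37 = 29^37 (mod 43).
Step 4: 29^37 mod 43 = 28.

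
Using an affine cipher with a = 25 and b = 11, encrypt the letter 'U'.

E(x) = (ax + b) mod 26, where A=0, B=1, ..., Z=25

Step 1: Convert 'U' to number: x = 20.
Step 2: E(20) = (25 * 20 + 11) mod 26 = 511 mod 26 = 17.
Step 3: Convert 17 back to letter: R.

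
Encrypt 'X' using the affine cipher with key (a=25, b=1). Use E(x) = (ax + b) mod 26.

Step 1: Convert 'X' to number: x = 23.
Step 2: E(23) = (25 * 23 + 1) mod 26 = 576 mod 26 = 4.
Step 3: Convert 4 back to letter: E.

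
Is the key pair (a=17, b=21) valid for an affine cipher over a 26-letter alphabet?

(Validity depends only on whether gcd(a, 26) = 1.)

Step 1: Compute gcd(17, 26).
Step 2: gcd(17, 26) = 1.
Since gcd = 1, 17 is coprime with 26, so it is a valid key.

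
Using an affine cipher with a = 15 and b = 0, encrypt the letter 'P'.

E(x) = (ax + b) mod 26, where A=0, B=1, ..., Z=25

Step 1: Convert 'P' to number: x = 15.
Step 2: E(15) = (15 * 15 + 0) mod 26 = 225 mod 26 = 17.
Step 3: Convert 17 back to letter: R.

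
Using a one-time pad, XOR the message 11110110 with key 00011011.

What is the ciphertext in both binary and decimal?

Step 1: Write out the XOR operation bit by bit:
  Message: 11110110
  Key:     00011011
  XOR:     11101101
Step 2: Convert to decimal: 11101101 = 237.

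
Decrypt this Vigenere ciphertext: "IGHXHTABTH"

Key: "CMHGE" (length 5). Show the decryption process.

Step 1: Key 'CMHGE' has length 5. Extended key: CMHGECMHGE
Step 2: Decrypt each position:
  I(8) - C(2) = 6 = G
  G(6) - M(12) = 20 = U
  H(7) - H(7) = 0 = A
  X(23) - G(6) = 17 = R
  H(7) - E(4) = 3 = D
  T(19) - C(2) = 17 = R
  A(0) - M(12) = 14 = O
  B(1) - H(7) = 20 = U
  T(19) - G(6) = 13 = N
  H(7) - E(4) = 3 = D
Plaintext: GUARDROUND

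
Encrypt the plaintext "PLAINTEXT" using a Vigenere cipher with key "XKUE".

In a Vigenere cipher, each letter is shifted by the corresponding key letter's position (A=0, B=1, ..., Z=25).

Step 1: Repeat key to match plaintext length:
  Plaintext: PLAINTEXT
  Key:       XKUEXKUEX
Step 2: Encrypt each letter:
  P(15) + X(23) = (15+23) mod 26 = 12 = M
  L(11) + K(10) = (11+10) mod 26 = 21 = V
  A(0) + U(20) = (0+20) mod 26 = 20 = U
  I(8) + E(4) = (8+4) mod 26 = 12 = M
  N(13) + X(23) = (13+23) mod 26 = 10 = K
  T(19) + K(10) = (19+10) mod 26 = 3 = D
  E(4) + U(20) = (4+20) mod 26 = 24 = Y
  X(23) + E(4) = (23+4) mod 26 = 1 = B
  T(19) + X(23) = (19+23) mod 26 = 16 = Q
Ciphertext: MVUMKDYBQ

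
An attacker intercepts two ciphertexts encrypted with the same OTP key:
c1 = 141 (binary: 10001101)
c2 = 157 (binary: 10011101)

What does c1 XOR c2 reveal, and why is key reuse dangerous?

Step 1: c1 XOR c2 = (m1 XOR k) XOR (m2 XOR k).
Step 2: By XOR associativity/commutativity: = m1 XOR m2 XOR k XOR k = m1 XOR m2.
Step 3: 10001101 XOR 10011101 = 00010000 = 16.
Step 4: The key cancels out! An attacker learns m1 XOR m2 = 16, revealing the relationship between plaintexts.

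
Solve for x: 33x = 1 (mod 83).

Step 1: We need x such that 33 * x = 1 (mod 83).
Step 2: Using the extended Euclidean algorithm or trial:
  33 * 78 = 2574 = 31 * 83 + 1.
Step 3: Since 2574 mod 83 = 1, the inverse is x = 78.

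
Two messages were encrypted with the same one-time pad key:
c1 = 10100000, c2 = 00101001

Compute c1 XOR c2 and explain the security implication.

Step 1: c1 XOR c2 = (m1 XOR k) XOR (m2 XOR k).
Step 2: By XOR associativity/commutativity: = m1 XOR m2 XOR k XOR k = m1 XOR m2.
Step 3: 10100000 XOR 00101001 = 10001001 = 137.
Step 4: The key cancels out! An attacker learns m1 XOR m2 = 137, revealing the relationship between plaintexts.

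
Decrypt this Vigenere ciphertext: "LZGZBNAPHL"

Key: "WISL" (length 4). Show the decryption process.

Step 1: Key 'WISL' has length 4. Extended key: WISLWISLWI
Step 2: Decrypt each position:
  L(11) - W(22) = 15 = P
  Z(25) - I(8) = 17 = R
  G(6) - S(18) = 14 = O
  Z(25) - L(11) = 14 = O
  B(1) - W(22) = 5 = F
  N(13) - I(8) = 5 = F
  A(0) - S(18) = 8 = I
  P(15) - L(11) = 4 = E
  H(7) - W(22) = 11 = L
  L(11) - I(8) = 3 = D
Plaintext: PROOFFIELD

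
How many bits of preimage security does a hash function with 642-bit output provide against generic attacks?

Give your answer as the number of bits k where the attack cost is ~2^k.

Step 1: The hash has a 642-bit output.
Step 2: Preimage resistance means: given a digest h(x), it should be infeasible to find any input that hashes to it.
With a 642-bit output there are 2^642 possible digests, so a generic brute-force preimage search costs about 2^642 evaluations.
Step 3: Security level = 642 bits.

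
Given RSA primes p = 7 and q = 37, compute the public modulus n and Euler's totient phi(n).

Step 1: n = p * q = 7 * 37 = 259.
Step 2: phi(n) = (p-1)(q-1) = 6 * 36 = 216.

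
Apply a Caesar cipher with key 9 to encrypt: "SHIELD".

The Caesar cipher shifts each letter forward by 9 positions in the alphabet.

Step 1: For each letter, shift forward by 9 positions (mod 26).
  S (position 18) -> position (18+9) mod 26 = 1 -> B
  H (position 7) -> position (7+9) mod 26 = 16 -> Q
  I (position 8) -> position (8+9) mod 26 = 17 -> R
  E (position 4) -> position (4+9) mod 26 = 13 -> N
  L (position 11) -> position (11+9) mod 26 = 20 -> U
  D (position 3) -> position (3+9) mod 26 = 12 -> M
Result: BQRNUM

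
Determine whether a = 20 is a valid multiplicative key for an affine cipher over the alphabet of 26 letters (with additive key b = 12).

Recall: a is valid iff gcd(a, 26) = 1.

Step 1: Compute gcd(20, 26).
Step 2: gcd(20, 26) = 2.
Since gcd = 2 != 1, 20 shares a common factor with 26, so it cannot be used.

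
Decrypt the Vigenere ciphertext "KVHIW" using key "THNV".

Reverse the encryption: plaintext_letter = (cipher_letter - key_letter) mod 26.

Step 1: Extend key: THNVT
Step 2: Decrypt each letter (c - k) mod 26:
  K(10) - T(19) = (10-19) mod 26 = 17 = R
  V(21) - H(7) = (21-7) mod 26 = 14 = O
  H(7) - N(13) = (7-13) mod 26 = 20 = U
  I(8) - V(21) = (8-21) mod 26 = 13 = N
  W(22) - T(19) = (22-19) mod 26 = 3 = D
Plaintext: ROUND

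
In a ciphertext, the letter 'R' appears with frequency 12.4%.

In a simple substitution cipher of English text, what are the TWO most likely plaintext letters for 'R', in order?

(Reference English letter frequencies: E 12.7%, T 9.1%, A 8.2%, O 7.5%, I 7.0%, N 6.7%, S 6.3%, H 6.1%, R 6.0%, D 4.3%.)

Step 1: Observed frequency of 'R' is 12.4%.
Step 2: Compute distances to each reference frequency and sort:
  E (12.7%): difference = 0.3% <-- BEST
  T (9.1%): difference = 3.3% <-- RUNNER-UP
  A (8.2%): difference = 4.2%
  O (7.5%): difference = 4.9%
  I (7.0%): difference = 5.4%
Step 3: Most likely is 'E' (12.7%, diff 0.3%); second most likely is 'T' (9.1%, diff 3.3%).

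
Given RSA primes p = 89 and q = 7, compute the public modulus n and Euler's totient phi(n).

Step 1: n = p * q = 89 * 7 = 623.
Step 2: phi(n) = (p-1)(q-1) = 88 * 6 = 528.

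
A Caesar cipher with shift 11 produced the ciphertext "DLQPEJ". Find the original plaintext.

Step 1: Reverse the shift by subtracting 11 from each letter position.
  D (position 3) -> position (3-11) mod 26 = 18 -> S
  L (position 11) -> position (11-11) mod 26 = 0 -> A
  Q (position 16) -> position (16-11) mod 26 = 5 -> F
  P (position 15) -> position (15-11) mod 26 = 4 -> E
  E (position 4) -> position (4-11) mod 26 = 19 -> T
  J (position 9) -> position (9-11) mod 26 = 24 -> Y
Decrypted message: SAFETY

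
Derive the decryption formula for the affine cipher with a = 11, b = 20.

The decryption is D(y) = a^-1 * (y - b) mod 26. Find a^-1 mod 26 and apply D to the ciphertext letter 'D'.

Step 1: Find a^-1, the modular inverse of 11 mod 26.
Step 2: We need 11 * a^-1 = 1 (mod 26).
Step 3: 11 * 19 = 209 = 8 * 26 + 1, so a^-1 = 19.
Step 4: D(y) = 19(y - 20) mod 26.
Step 5: Apply to 'D' (y = 3): D(3) = 19 * (3 - 20) mod 26 = 19 * -17 mod 26 = 15 -> 'P'.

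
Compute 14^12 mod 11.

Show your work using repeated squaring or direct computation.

Step 1: Compute 14^12 mod 11 step by step, reducing modulo 11 at each step.
  14^1 mod 11 = 3
  14^2 mod 11 = (3 * 14) mod 11 = 9
  14^3 mod 11 = (9 * 14) mod 11 = 5
  14^4 mod 11 = (5 * 14) mod 11 = 4
  14^5 mod 11 = (4 * 14) mod 11 = 1
  14^6 mod 11 = (1 * 14) mod 11 = 3
  14^7 mod 11 = (3 * 14) mod 11 = 9
  14^8 mod 11 = (9 * 14) mod 11 = 5
  14^9 mod 11 = (5 * 14) mod 11 = 4
  14^10 mod 11 = (4 * 14) mod 11 = 1
  14^11 mod 11 = (1 * 14) mod 11 = 3
  14^12 mod 11 = (3 * 14) mod 11 = 9
Step 2: Result = 9.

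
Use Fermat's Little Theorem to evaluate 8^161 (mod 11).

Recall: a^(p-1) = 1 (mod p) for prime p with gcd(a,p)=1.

Step 1: Since 11 is prime, by Fermat's Little Theorem: 8^10 = 1 (mod 11).
Step 2: Reduce exponent: 161 mod 10 = 1.
Step 3: So 8^161 = 8^1 (mod 11).
Step 4: 8^1 mod 11 = 8.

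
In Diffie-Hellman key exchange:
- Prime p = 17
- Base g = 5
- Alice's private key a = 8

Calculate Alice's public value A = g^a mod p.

Step 1: A = g^a mod p = 5^8 mod 17.
  5^1 mod 17 = 5
  5^2 mod 17 = (5 * 5) mod 17 = 8
  5^3 mod 17 = (8 * 5) mod 17 = 6
  5^4 mod 17 = (6 * 5) mod 17 = 13
  5^5 mod 17 = (13 * 5) mod 17 = 14
  5^6 mod 17 = (14 * 5) mod 17 = 2
  5^7 mod 17 = (2 * 5) mod 17 = 10
  5^8 mod 17 = (10 * 5) mod 17 = 16
Result: A = 16.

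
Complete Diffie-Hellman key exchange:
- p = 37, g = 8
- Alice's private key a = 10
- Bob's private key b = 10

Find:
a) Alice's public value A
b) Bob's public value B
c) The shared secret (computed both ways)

Step 1: A = g^a mod p = 8^10 mod 37 = 11.
Step 2: B = g^b mod p = 8^10 mod 37 = 11.
Step 3: Alice computes s = B^a mod p = 11^10 mod 37 = 26.
Step 4: Bob computes s = A^b mod p = 11^10 mod 37 = 26.
Both sides agree: shared secret = 26.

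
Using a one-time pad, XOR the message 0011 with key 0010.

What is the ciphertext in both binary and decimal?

Step 1: Write out the XOR operation bit by bit:
  Message: 0011
  Key:     0010
  XOR:     0001
Step 2: Convert to decimal: 0001 = 1.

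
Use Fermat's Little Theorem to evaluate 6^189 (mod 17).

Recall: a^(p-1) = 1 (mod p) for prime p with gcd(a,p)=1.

Step 1: Since 17 is prime, by Fermat's Little Theorem: 6^16 = 1 (mod 17).
Step 2: Reduce exponent: 189 mod 16 = 13.
Step 3: So 6^189 = 6^13 (mod 17).
Step 4: 6^13 mod 17 = 10.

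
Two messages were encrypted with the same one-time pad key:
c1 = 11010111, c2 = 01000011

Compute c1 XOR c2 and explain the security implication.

Step 1: c1 XOR c2 = (m1 XOR k) XOR (m2 XOR k).
Step 2: By XOR associativity/commutativity: = m1 XOR m2 XOR k XOR k = m1 XOR m2.
Step 3: 11010111 XOR 01000011 = 10010100 = 148.
Step 4: The key cancels out! An attacker learns m1 XOR m2 = 148, revealing the relationship between plaintexts.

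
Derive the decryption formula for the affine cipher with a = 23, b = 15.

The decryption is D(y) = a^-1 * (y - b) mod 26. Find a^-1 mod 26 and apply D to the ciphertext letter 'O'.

Step 1: Find a^-1, the modular inverse of 23 mod 26.
Step 2: We need 23 * a^-1 = 1 (mod 26).
Step 3: 23 * 17 = 391 = 15 * 26 + 1, so a^-1 = 17.
Step 4: D(y) = 17(y - 15) mod 26.
Step 5: Apply to 'O' (y = 14): D(14) = 17 * (14 - 15) mod 26 = 17 * -1 mod 26 = 9 -> 'J'.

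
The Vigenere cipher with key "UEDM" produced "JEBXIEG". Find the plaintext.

Step 1: Extend key: UEDMUED
Step 2: Decrypt each letter (c - k) mod 26:
  J(9) - U(20) = (9-20) mod 26 = 15 = P
  E(4) - E(4) = (4-4) mod 26 = 0 = A
  B(1) - D(3) = (1-3) mod 26 = 24 = Y
  X(23) - M(12) = (23-12) mod 26 = 11 = L
  I(8) - U(20) = (8-20) mod 26 = 14 = O
  E(4) - E(4) = (4-4) mod 26 = 0 = A
  G(6) - D(3) = (6-3) mod 26 = 3 = D
Plaintext: PAYLOAD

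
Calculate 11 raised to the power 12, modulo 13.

Step 1: Compute 11^12 mod 13 step by step, reducing modulo 13 at each step.
  11^1 mod 13 = 11
  11^2 mod 13 = (11 * 11) mod 13 = 4
  11^3 mod 13 = (4 * 11) mod 13 = 5
  11^4 mod 13 = (5 * 11) mod 13 = 3
  11^5 mod 13 = (3 * 11) mod 13 = 7
  11^6 mod 13 = (7 * 11) mod 13 = 12
  11^7 mod 13 = (12 * 11) mod 13 = 2
  11^8 mod 13 = (2 * 11) mod 13 = 9
  11^9 mod 13 = (9 * 11) mod 13 = 8
  11^10 mod 13 = (8 * 11) mod 13 = 10
  11^11 mod 13 = (10 * 11) mod 13 = 6
  11^12 mod 13 = (6 * 11) mod 13 = 1
Step 2: Result = 1.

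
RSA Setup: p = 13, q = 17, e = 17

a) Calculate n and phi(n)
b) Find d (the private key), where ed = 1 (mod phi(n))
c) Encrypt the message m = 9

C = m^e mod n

Step 1: n = 13 * 17 = 221.
Step 2: phi(n) = (13-1)(17-1) = 12 * 16 = 192.
Step 3: Find d = 17^(-1) mod 192 = 113.
  Verify: 17 * 113 = 1921 = 1 (mod 192).
Step 4: C = 9^17 mod 221 = 94.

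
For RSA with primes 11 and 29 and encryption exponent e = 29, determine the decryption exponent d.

Step 1: n = 11 * 29 = 319.
Step 2: phi(n) = 10 * 28 = 280.
Step 3: Find d such that 29 * d = 1 (mod 280).
Step 4: d = 29^(-1) mod 280 = 29.
Verification: 29 * 29 = 841 = 3 * 280 + 1.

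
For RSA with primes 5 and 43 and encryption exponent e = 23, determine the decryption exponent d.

Step 1: n = 5 * 43 = 215.
Step 2: phi(n) = 4 * 42 = 168.
Step 3: Find d such that 23 * d = 1 (mod 168).
Step 4: d = 23^(-1) mod 168 = 95.
Verification: 23 * 95 = 2185 = 13 * 168 + 1.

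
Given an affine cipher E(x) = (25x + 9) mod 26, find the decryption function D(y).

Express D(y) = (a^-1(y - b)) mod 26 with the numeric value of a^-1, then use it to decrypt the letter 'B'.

Step 1: Find a^-1, the modular inverse of 25 mod 26.
Step 2: We need 25 * a^-1 = 1 (mod 26).
Step 3: 25 * 25 = 625 = 24 * 26 + 1, so a^-1 = 25.
Step 4: D(y) = 25(y - 9) mod 26.
Step 5: Apply to 'B' (y = 1): D(1) = 25 * (1 - 9) mod 26 = 25 * -8 mod 26 = 8 -> 'I'.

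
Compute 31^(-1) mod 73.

Step 1: We need x such that 31 * x = 1 (mod 73).
Step 2: Using the extended Euclidean algorithm or trial:
  31 * 33 = 1023 = 14 * 73 + 1.
Step 3: Since 1023 mod 73 = 1, the inverse is x = 33.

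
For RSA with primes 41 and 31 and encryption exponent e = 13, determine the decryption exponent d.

Step 1: n = 41 * 31 = 1271.
Step 2: phi(n) = 40 * 30 = 1200.
Step 3: Find d such that 13 * d = 1 (mod 1200).
Step 4: d = 13^(-1) mod 1200 = 277.
Verification: 13 * 277 = 3601 = 3 * 1200 + 1.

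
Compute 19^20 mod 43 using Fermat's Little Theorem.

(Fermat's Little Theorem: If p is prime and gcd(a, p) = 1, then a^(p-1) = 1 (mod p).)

Step 1: Since 43 is prime, by Fermat's Little Theorem: 19^42 = 1 (mod 43).
Step 2: Reduce exponent: 20 mod 42 = 20.
Step 3: So 19^20 = 19^20 (mod 43).
Step 4: 19^20 mod 43 = 9.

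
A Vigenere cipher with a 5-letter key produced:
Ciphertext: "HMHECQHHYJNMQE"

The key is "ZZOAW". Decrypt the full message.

Step 1: Key 'ZZOAW' has length 5. Extended key: ZZOAWZZOAWZZOA
Step 2: Decrypt each position:
  H(7) - Z(25) = 8 = I
  M(12) - Z(25) = 13 = N
  H(7) - O(14) = 19 = T
  E(4) - A(0) = 4 = E
  C(2) - W(22) = 6 = G
  Q(16) - Z(25) = 17 = R
  H(7) - Z(25) = 8 = I
  H(7) - O(14) = 19 = T
  Y(24) - A(0) = 24 = Y
  J(9) - W(22) = 13 = N
  N(13) - Z(25) = 14 = O
  M(12) - Z(25) = 13 = N
  Q(16) - O(14) = 2 = C
  E(4) - A(0) = 4 = E
Plaintext: INTEGRITYNONCE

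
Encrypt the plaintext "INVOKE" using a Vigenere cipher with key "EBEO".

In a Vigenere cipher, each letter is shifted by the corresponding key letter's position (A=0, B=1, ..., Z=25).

Step 1: Repeat key to match plaintext length:
  Plaintext: INVOKE
  Key:       EBEOEB
Step 2: Encrypt each letter:
  I(8) + E(4) = (8+4) mod 26 = 12 = M
  N(13) + B(1) = (13+1) mod 26 = 14 = O
  V(21) + E(4) = (21+4) mod 26 = 25 = Z
  O(14) + O(14) = (14+14) mod 26 = 2 = C
  K(10) + E(4) = (10+4) mod 26 = 14 = O
  E(4) + B(1) = (4+1) mod 26 = 5 = F
Ciphertext: MOZCOF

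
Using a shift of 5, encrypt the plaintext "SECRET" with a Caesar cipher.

Step 1: For each letter, shift forward by 5 positions (mod 26).
  S (position 18) -> position (18+5) mod 26 = 23 -> X
  E (position 4) -> position (4+5) mod 26 = 9 -> J
  C (position 2) -> position (2+5) mod 26 = 7 -> H
  R (position 17) -> position (17+5) mod 26 = 22 -> W
  E (position 4) -> position (4+5) mod 26 = 9 -> J
  T (position 19) -> position (19+5) mod 26 = 24 -> Y
Result: XJHWJY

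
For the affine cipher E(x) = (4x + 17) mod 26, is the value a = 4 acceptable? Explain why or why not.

Step 1: Compute gcd(4, 26).
Step 2: gcd(4, 26) = 2.
Since gcd = 2 != 1, 4 shares a common factor with 26, so it cannot be used.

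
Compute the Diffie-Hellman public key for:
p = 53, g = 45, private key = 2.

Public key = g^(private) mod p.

Step 1: A = g^a mod p = 45^2 mod 53.
  45^1 mod 53 = 45
  45^2 mod 53 = (45 * 45) mod 53 = 11
Result: A = 11.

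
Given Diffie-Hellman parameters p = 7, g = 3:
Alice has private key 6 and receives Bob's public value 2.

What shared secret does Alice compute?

Step 1: s = B^a mod p = 2^6 mod 7.
  2^1 mod 7 = 2
  2^2 mod 7 = (2 * 2) mod 7 = 4
  2^3 mod 7 = (4 * 2) mod 7 = 1
  2^4 mod 7 = (1 * 2) mod 7 = 2
  2^5 mod 7 = (2 * 2) mod 7 = 4
  2^6 mod 7 = (4 * 2) mod 7 = 1
Result: shared secret = 1.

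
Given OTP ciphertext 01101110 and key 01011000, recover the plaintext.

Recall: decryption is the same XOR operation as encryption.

Step 1: XOR ciphertext with key:
  Ciphertext: 01101110
  Key:        01011000
  XOR:        00110110
Step 2: Plaintext = 00110110 = 54 in decimal.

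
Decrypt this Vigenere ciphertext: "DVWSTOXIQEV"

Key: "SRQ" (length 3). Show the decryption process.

Step 1: Key 'SRQ' has length 3. Extended key: SRQSRQSRQSR
Step 2: Decrypt each position:
  D(3) - S(18) = 11 = L
  V(21) - R(17) = 4 = E
  W(22) - Q(16) = 6 = G
  S(18) - S(18) = 0 = A
  T(19) - R(17) = 2 = C
  O(14) - Q(16) = 24 = Y
  X(23) - S(18) = 5 = F
  I(8) - R(17) = 17 = R
  Q(16) - Q(16) = 0 = A
  E(4) - S(18) = 12 = M
  V(21) - R(17) = 4 = E
Plaintext: LEGACYFRAME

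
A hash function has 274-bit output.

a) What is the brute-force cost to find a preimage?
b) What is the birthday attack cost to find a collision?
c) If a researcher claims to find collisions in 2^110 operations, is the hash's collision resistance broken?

Step 1: Preimage resistance requires brute-force of 2^274 operations.
Step 2: Collision resistance (birthday bound) = 2^(274/2) = 2^137.
Step 3: The claimed attack costs 2^110 operations.
Step 4: Since 2^110 < 2^137, the claimed attack beats the generic birthday bound, so collision resistance is broken.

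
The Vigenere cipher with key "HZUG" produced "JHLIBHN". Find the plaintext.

Step 1: Extend key: HZUGHZU
Step 2: Decrypt each letter (c - k) mod 26:
  J(9) - H(7) = (9-7) mod 26 = 2 = C
  H(7) - Z(25) = (7-25) mod 26 = 8 = I
  L(11) - U(20) = (11-20) mod 26 = 17 = R
  I(8) - G(6) = (8-6) mod 26 = 2 = C
  B(1) - H(7) = (1-7) mod 26 = 20 = U
  H(7) - Z(25) = (7-25) mod 26 = 8 = I
  N(13) - U(20) = (13-20) mod 26 = 19 = T
Plaintext: CIRCUIT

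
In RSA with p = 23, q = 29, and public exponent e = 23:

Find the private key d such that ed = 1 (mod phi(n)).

Step 1: n = 23 * 29 = 667.
Step 2: phi(n) = 22 * 28 = 616.
Step 3: Find d such that 23 * d = 1 (mod 616).
Step 4: d = 23^(-1) mod 616 = 375.
Verification: 23 * 375 = 8625 = 14 * 616 + 1.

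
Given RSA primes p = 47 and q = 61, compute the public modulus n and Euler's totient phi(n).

Step 1: n = p * q = 47 * 61 = 2867.
Step 2: phi(n) = (p-1)(q-1) = 46 * 60 = 2760.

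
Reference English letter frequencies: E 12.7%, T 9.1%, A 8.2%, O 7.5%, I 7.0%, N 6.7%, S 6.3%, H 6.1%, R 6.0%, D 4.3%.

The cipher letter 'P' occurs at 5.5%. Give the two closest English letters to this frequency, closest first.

Step 1: Observed frequency of 'P' is 5.5%.
Step 2: Compute distances to each reference frequency and sort:
  R (6.0%): difference = 0.5% <-- BEST
  H (6.1%): difference = 0.6% <-- RUNNER-UP
  S (6.3%): difference = 0.8%
  N (6.7%): difference = 1.2%
  D (4.3%): difference = 1.2%
Step 3: Most likely is 'R' (6.0%, diff 0.5%); second most likely is 'H' (6.1%, diff 0.6%).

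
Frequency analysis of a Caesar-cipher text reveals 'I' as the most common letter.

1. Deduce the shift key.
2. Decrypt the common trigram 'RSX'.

Step 1: In English, 'E' is the most frequent letter (12.7%).
Step 2: The most frequent ciphertext letter is 'I' (position 8).
Step 3: Shift = (8 - 4) mod 26 = 4.
Step 4: Decrypt 'RSX' by shifting back 4:
  R -> N
  S -> O
  X -> T
Step 5: 'RSX' decrypts to 'NOT'.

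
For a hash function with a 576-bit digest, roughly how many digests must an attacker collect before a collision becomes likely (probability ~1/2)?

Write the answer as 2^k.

Step 1: The birthday paradox gives collision probability ~50% after sqrt(2^n) = 2^(n/2) hashes.
Step 2: For 576-bit output: 2^(576/2) = 2^288.
Step 3: Approximately 2^288 hash computations needed.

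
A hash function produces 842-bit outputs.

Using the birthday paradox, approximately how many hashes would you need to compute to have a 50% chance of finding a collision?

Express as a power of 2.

Step 1: The birthday paradox gives collision probability ~50% after sqrt(2^n) = 2^(n/2) hashes.
Step 2: For 842-bit output: 2^(842/2) = 2^421.
Step 3: Approximately 2^421 hash computations needed.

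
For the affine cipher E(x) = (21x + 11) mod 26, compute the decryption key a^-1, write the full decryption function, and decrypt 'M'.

Step 1: Find a^-1, the modular inverse of 21 mod 26.
Step 2: We need 21 * a^-1 = 1 (mod 26).
Step 3: 21 * 5 = 105 = 4 * 26 + 1, so a^-1 = 5.
Step 4: D(y) = 5(y - 11) mod 26.
Step 5: Apply to 'M' (y = 12): D(12) = 5 * (12 - 11) mod 26 = 5 * 1 mod 26 = 5 -> 'F'.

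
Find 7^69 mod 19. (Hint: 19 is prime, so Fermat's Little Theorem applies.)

Step 1: Since 19 is prime, by Fermat's Little Theorem: 7^18 = 1 (mod 19).
Step 2: Reduce exponent: 69 mod 18 = 15.
Step 3: So 7^69 = 7^15 (mod 19).
Step 4: 7^15 mod 19 = 1.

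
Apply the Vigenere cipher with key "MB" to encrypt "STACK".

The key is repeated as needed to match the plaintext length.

Step 1: Repeat key to match plaintext length:
  Plaintext: STACK
  Key:       MBMBM
Step 2: Encrypt each letter:
  S(18) + M(12) = (18+12) mod 26 = 4 = E
  T(19) + B(1) = (19+1) mod 26 = 20 = U
  A(0) + M(12) = (0+12) mod 26 = 12 = M
  C(2) + B(1) = (2+1) mod 26 = 3 = D
  K(10) + M(12) = (10+12) mod 26 = 22 = W
Ciphertext: EUMDW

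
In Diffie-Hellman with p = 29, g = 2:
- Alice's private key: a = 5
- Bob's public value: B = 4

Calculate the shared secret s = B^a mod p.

Step 1: s = B^a mod p = 4^5 mod 29.
  4^1 mod 29 = 4
  4^2 mod 29 = (4 * 4) mod 29 = 16
  4^3 mod 29 = (16 * 4) mod 29 = 6
  4^4 mod 29 = (6 * 4) mod 29 = 24
  4^5 mod 29 = (24 * 4) mod 29 = 9
Result: shared secret = 9.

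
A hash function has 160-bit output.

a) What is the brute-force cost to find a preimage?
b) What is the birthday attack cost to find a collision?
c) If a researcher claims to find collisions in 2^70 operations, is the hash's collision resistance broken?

Step 1: Preimage resistance requires brute-force of 2^160 operations.
Step 2: Collision resistance (birthday bound) = 2^(160/2) = 2^80.
Step 3: The claimed attack costs 2^70 operations.
Step 4: Since 2^70 < 2^80, the claimed attack beats the generic birthday bound, so collision resistance is broken.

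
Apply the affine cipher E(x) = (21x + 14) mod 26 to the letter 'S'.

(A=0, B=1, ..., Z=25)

Step 1: Convert 'S' to number: x = 18.
Step 2: E(18) = (21 * 18 + 14) mod 26 = 392 mod 26 = 2.
Step 3: Convert 2 back to letter: C.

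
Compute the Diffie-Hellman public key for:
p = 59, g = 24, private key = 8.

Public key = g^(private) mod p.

Step 1: A = g^a mod p = 24^8 mod 59.
  24^1 mod 59 = 24
  24^2 mod 59 = (24 * 24) mod 59 = 45
  24^3 mod 59 = (45 * 24) mod 59 = 18
  24^4 mod 59 = (18 * 24) mod 59 = 19
  24^5 mod 59 = (19 * 24) mod 59 = 43
  24^6 mod 59 = (43 * 24) mod 59 = 29
  24^7 mod 59 = (29 * 24) mod 59 = 47
  24^8 mod 59 = (47 * 24) mod 59 = 7
Result: A = 7.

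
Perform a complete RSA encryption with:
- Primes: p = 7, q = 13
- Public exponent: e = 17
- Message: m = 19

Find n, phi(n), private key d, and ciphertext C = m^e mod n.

Step 1: n = 7 * 13 = 91.
Step 2: phi(n) = (7-1)(13-1) = 6 * 12 = 72.
Step 3: Find d = 17^(-1) mod 72 = 17.
  Verify: 17 * 17 = 289 = 1 (mod 72).
Step 4: C = 19^17 mod 91 = 80.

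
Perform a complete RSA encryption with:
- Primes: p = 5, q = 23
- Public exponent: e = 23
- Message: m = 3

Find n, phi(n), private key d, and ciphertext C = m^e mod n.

Step 1: n = 5 * 23 = 115.
Step 2: phi(n) = (5-1)(23-1) = 4 * 22 = 88.
Step 3: Find d = 23^(-1) mod 88 = 23.
  Verify: 23 * 23 = 529 = 1 (mod 88).
Step 4: C = 3^23 mod 115 = 72.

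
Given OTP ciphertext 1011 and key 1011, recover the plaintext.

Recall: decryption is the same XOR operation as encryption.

Step 1: XOR ciphertext with key:
  Ciphertext: 1011
  Key:        1011
  XOR:        0000
Step 2: Plaintext = 0000 = 0 in decimal.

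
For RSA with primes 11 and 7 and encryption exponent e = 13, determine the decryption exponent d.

Step 1: n = 11 * 7 = 77.
Step 2: phi(n) = 10 * 6 = 60.
Step 3: Find d such that 13 * d = 1 (mod 60).
Step 4: d = 13^(-1) mod 60 = 37.
Verification: 13 * 37 = 481 = 8 * 60 + 1.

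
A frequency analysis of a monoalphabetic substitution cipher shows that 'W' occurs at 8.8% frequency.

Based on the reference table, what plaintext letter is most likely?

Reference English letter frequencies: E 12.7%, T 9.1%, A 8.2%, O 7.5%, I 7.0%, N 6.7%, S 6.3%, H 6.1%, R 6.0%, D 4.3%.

Step 1: The observed frequency is 8.8%.
Step 2: Compare with English frequencies:
  E: 12.7% (difference: 3.9%)
  T: 9.1% (difference: 0.3%) <-- closest
  A: 8.2% (difference: 0.6%)
  O: 7.5% (difference: 1.3%)
  I: 7.0% (difference: 1.8%)
  N: 6.7% (difference: 2.1%)
  S: 6.3% (difference: 2.5%)
  H: 6.1% (difference: 2.7%)
  R: 6.0% (difference: 2.8%)
  D: 4.3% (difference: 4.5%)
Step 3: 'W' most likely represents 'T' (frequency 9.1%).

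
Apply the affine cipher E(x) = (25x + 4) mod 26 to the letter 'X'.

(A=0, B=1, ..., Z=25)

Step 1: Convert 'X' to number: x = 23.
Step 2: E(23) = (25 * 23 + 4) mod 26 = 579 mod 26 = 7.
Step 3: Convert 7 back to letter: H.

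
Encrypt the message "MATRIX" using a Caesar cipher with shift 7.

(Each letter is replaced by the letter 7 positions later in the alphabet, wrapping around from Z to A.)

Step 1: For each letter, shift forward by 7 positions (mod 26).
  M (position 12) -> position (12+7) mod 26 = 19 -> T
  A (position 0) -> position (0+7) mod 26 = 7 -> H
  T (position 19) -> position (19+7) mod 26 = 0 -> A
  R (position 17) -> position (17+7) mod 26 = 24 -> Y
  I (position 8) -> position (8+7) mod 26 = 15 -> P
  X (position 23) -> position (23+7) mod 26 = 4 -> E
Result: THAYPE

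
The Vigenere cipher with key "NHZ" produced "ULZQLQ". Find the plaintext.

Step 1: Extend key: NHZNHZ
Step 2: Decrypt each letter (c - k) mod 26:
  U(20) - N(13) = (20-13) mod 26 = 7 = H
  L(11) - H(7) = (11-7) mod 26 = 4 = E
  Z(25) - Z(25) = (25-25) mod 26 = 0 = A
  Q(16) - N(13) = (16-13) mod 26 = 3 = D
  L(11) - H(7) = (11-7) mod 26 = 4 = E
  Q(16) - Z(25) = (16-25) mod 26 = 17 = R
Plaintext: HEADER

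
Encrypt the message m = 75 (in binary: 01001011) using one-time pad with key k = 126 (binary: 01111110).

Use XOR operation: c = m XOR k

Step 1: Write out the XOR operation bit by bit:
  Message: 01001011
  Key:     01111110
  XOR:     00110101
Step 2: Convert to decimal: 00110101 = 53.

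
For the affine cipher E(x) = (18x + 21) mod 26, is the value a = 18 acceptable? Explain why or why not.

Step 1: Compute gcd(18, 26).
Step 2: gcd(18, 26) = 2.
Since gcd = 2 != 1, 18 shares a common factor with 26, so it cannot be used.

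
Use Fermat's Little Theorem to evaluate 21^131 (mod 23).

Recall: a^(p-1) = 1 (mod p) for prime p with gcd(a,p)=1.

Step 1: Since 23 is prime, by Fermat's Little Theorem: 21^22 = 1 (mod 23).
Step 2: Reduce exponent: 131 mod 22 = 21.
Step 3: So 21^131 = 21^21 (mod 23).
Step 4: 21^21 mod 23 = 11.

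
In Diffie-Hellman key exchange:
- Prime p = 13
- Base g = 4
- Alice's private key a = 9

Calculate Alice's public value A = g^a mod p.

Step 1: A = g^a mod p = 4^9 mod 13.
  4^1 mod 13 = 4
  4^2 mod 13 = (4 * 4) mod 13 = 3
  4^3 mod 13 = (3 * 4) mod 13 = 12
  4^4 mod 13 = (12 * 4) mod 13 = 9
  4^5 mod 13 = (9 * 4) mod 13 = 10
  4^6 mod 13 = (10 * 4) mod 13 = 1
  4^7 mod 13 = (1 * 4) mod 13 = 4
  4^8 mod 13 = (4 * 4) mod 13 = 3
  4^9 mod 13 = (3 * 4) mod 13 = 12
Result: A = 12.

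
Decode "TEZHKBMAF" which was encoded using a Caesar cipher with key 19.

Step 1: Reverse the shift by subtracting 19 from each letter position.
  T (position 19) -> position (19-19) mod 26 = 0 -> A
  E (position 4) -> position (4-19) mod 26 = 11 -> L
  Z (position 25) -> position (25-19) mod 26 = 6 -> G
  H (position 7) -> position (7-19) mod 26 = 14 -> O
  K (position 10) -> position (10-19) mod 26 = 17 -> R
  B (position 1) -> position (1-19) mod 26 = 8 -> I
  M (position 12) -> position (12-19) mod 26 = 19 -> T
  A (position 0) -> position (0-19) mod 26 = 7 -> H
  F (position 5) -> position (5-19) mod 26 = 12 -> M
Decrypted message: ALGORITHM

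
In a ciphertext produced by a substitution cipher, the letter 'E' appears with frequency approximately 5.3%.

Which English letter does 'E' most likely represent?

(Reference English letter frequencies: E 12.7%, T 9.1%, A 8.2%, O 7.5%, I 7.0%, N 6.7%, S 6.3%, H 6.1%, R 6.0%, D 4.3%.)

Step 1: The observed frequency is 5.3%.
Step 2: Compare with English frequencies:
  E: 12.7% (difference: 7.4%)
  T: 9.1% (difference: 3.8%)
  A: 8.2% (difference: 2.9%)
  O: 7.5% (difference: 2.2%)
  I: 7.0% (difference: 1.7%)
  N: 6.7% (difference: 1.4%)
  S: 6.3% (difference: 1.0%)
  H: 6.1% (difference: 0.8%)
  R: 6.0% (difference: 0.7%) <-- closest
  D: 4.3% (difference: 1.0%)
Step 3: 'E' most likely represents 'R' (frequency 6.0%).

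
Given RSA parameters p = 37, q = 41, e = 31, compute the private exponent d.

Step 1: n = 37 * 41 = 1517.
Step 2: phi(n) = 36 * 40 = 1440.
Step 3: Find d such that 31 * d = 1 (mod 1440).
Step 4: d = 31^(-1) mod 1440 = 511.
Verification: 31 * 511 = 15841 = 11 * 1440 + 1.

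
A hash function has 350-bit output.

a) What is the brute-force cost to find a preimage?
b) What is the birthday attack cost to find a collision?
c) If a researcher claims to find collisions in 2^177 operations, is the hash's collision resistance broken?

Step 1: Preimage resistance requires brute-force of 2^350 operations.
Step 2: Collision resistance (birthday bound) = 2^(350/2) = 2^175.
Step 3: The claimed attack costs 2^177 operations.
Step 4: Since 2^177 >= 2^175, the claimed attack is no faster than the generic birthday attack, so this does not break collision resistance.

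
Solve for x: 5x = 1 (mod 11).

Step 1: We need x such that 5 * x = 1 (mod 11).
Step 2: Using the extended Euclidean algorithm or trial:
  5 * 9 = 45 = 4 * 11 + 1.
Step 3: Since 45 mod 11 = 1, the inverse is x = 9.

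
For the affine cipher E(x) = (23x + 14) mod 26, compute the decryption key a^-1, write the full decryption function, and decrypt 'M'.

Step 1: Find a^-1, the modular inverse of 23 mod 26.
Step 2: We need 23 * a^-1 = 1 (mod 26).
Step 3: 23 * 17 = 391 = 15 * 26 + 1, so a^-1 = 17.
Step 4: D(y) = 17(y - 14) mod 26.
Step 5: Apply to 'M' (y = 12): D(12) = 17 * (12 - 14) mod 26 = 17 * -2 mod 26 = 18 -> 'S'.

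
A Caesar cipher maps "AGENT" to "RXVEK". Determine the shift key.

Step 1: Compare first letters: A (position 0) -> R (position 17).
Step 2: Shift = (17 - 0) mod 26 = 17.
The shift value is 17.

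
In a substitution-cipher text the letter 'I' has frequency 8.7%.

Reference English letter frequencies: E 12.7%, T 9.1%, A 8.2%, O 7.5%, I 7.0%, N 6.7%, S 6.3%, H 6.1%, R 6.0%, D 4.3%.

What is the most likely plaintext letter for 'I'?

Step 1: The observed frequency is 8.7%.
Step 2: Compare with English frequencies:
  E: 12.7% (difference: 4.0%)
  T: 9.1% (difference: 0.4%) <-- closest
  A: 8.2% (difference: 0.5%)
  O: 7.5% (difference: 1.2%)
  I: 7.0% (difference: 1.7%)
  N: 6.7% (difference: 2.0%)
  S: 6.3% (difference: 2.4%)
  H: 6.1% (difference: 2.6%)
  R: 6.0% (difference: 2.7%)
  D: 4.3% (difference: 4.4%)
Step 3: 'I' most likely represents 'T' (frequency 9.1%).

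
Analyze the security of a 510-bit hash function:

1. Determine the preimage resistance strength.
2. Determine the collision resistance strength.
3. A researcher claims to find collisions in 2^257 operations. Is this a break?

Step 1: Preimage resistance requires brute-force of 2^510 operations.
Step 2: Collision resistance (birthday bound) = 2^(510/2) = 2^255.
Step 3: The claimed attack costs 2^257 operations.
Step 4: Since 2^257 >= 2^255, the claimed attack is no faster than the generic birthday attack, so this does not break collision resistance.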